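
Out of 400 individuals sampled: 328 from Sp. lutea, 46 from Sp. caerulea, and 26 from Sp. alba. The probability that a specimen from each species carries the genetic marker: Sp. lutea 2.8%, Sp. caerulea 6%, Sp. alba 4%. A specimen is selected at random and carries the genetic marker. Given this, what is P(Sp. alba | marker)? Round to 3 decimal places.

Compute prior × likelihood for every hypothesis:
  Sp. lutea: 0.82 × 0.028 = 0.02296
  Sp. caerulea: 0.115 × 0.06 = 0.0069
  Sp. alba: 0.065 × 0.04 = 0.0026
Normalizing constant = 0.03246.
P(Sp. alba | evidence) = 0.0026 / 0.03246 ≈ 0.080.

0.080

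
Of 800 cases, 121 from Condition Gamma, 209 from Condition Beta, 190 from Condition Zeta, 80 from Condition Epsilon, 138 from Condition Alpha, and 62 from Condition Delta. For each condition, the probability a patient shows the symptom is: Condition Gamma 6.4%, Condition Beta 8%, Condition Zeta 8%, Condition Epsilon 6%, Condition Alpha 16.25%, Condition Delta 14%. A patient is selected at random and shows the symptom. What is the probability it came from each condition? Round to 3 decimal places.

By Bayes' rule, posterior ∝ prior × likelihood:
  Condition Gamma: 0.15125 × 0.064 = 0.00968
  Condition Beta: 0.26125 × 0.08 = 0.0209
  Condition Zeta: 0.2375 × 0.08 = 0.019
  Condition Epsilon: 0.1 × 0.06 = 0.006
  Condition Alpha: 0.1725 × 0.1625 = 0.02803125
  Condition Delta: 0.0775 × 0.14 = 0.01085
Sum = 0.09446125.
P(Condition Gamma | symptomatic) = 0.00968/0.09446125 ≈ 0.102
P(Condition Beta | symptomatic) = 0.0209/0.09446125 ≈ 0.221
P(Condition Zeta | symptomatic) = 0.019/0.09446125 ≈ 0.201
P(Condition Epsilon | symptomatic) = 0.006/0.09446125 ≈ 0.064
P(Condition Alpha | symptomatic) = 0.02803125/0.09446125 ≈ 0.297
P(Condition Delta | symptomatic) = 0.01085/0.09446125 ≈ 0.115
(Check: 0.102+0.221+0.201+0.064+0.297+0.115 = 1.000.)

Condition Gamma 0.102, Condition Beta 0.221, Condition Zeta 0.201, Condition Epsilon 0.064, Condition Alpha 0.297, Condition Delta 0.115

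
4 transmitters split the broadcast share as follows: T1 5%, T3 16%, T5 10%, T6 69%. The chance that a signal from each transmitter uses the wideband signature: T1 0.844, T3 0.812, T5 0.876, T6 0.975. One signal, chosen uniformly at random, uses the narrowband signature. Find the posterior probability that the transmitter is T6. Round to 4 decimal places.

0.2554

Taking complements, P(narrowband | each) = T1 0.156, T3 0.188, T5 0.124, T6 0.025.
Unnormalized posteriors (prior × likelihood):
  T1: 0.05 × 0.156 = 0.0078
  T3: 0.16 × 0.188 = 0.03008
  T5: 0.1 × 0.124 = 0.0124
  T6: 0.69 × 0.025 = 0.01725
Normalizing constant = 0.06753.
P(T6 | evidence) = 0.01725 / 0.06753 ≈ 0.2554.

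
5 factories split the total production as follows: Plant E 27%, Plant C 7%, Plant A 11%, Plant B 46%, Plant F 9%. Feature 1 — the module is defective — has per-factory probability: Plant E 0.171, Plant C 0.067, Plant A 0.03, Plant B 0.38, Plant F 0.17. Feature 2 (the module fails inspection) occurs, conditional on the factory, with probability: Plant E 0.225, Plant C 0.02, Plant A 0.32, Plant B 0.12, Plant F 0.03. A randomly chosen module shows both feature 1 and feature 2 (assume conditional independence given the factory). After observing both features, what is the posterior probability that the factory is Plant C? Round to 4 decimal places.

Compute prior × likelihood for every hypothesis:
  Plant E: 0.27 × 0.171 × 0.225 = 0.01038825
  Plant C: 0.07 × 0.067 × 0.02 = 0.0000938
  Plant A: 0.11 × 0.03 × 0.32 = 0.001056
  Plant B: 0.46 × 0.38 × 0.12 = 0.020976
  Plant F: 0.09 × 0.17 × 0.03 = 0.000459
Normalizing constant = 0.03297305.
P(Plant C | evidence) = 0.0000938 / 0.03297305 ≈ 0.0028.

0.0028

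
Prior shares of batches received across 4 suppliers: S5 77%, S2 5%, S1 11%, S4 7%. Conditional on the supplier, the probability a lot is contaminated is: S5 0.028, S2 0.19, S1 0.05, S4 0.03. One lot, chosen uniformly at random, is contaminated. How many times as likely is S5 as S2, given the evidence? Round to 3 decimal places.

2.269

Compute prior × likelihood for every hypothesis:
  S5: 0.77 × 0.028 = 0.02156
  S2: 0.05 × 0.19 = 0.0095
  S1: 0.11 × 0.05 = 0.0055
  S4: 0.07 × 0.03 = 0.0021
Normalizing constant = 0.03866.
The ratio is 0.02156 / 0.0095 (the normalizer cancels) = 2.269.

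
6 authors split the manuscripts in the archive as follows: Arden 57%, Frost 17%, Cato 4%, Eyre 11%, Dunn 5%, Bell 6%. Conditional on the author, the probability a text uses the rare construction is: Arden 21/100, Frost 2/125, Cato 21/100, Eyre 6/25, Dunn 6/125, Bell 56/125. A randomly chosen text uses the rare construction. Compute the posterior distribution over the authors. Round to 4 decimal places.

Arden 0.6418, Frost 0.0146, Cato 0.0450, Eyre 0.1416, Dunn 0.0129, Bell 0.1441

Unnormalized posteriors (prior × likelihood):
  Arden: 0.57 × 0.21 = 0.1197
  Frost: 0.17 × 0.016 = 0.00272
  Cato: 0.04 × 0.21 = 0.0084
  Eyre: 0.11 × 0.24 = 0.0264
  Dunn: 0.05 × 0.048 = 0.0024
  Bell: 0.06 × 0.448 = 0.02688
Total = 0.1865.
P(Arden | rare-form) = 0.1197/0.1865 ≈ 0.6418
P(Frost | rare-form) = 0.00272/0.1865 ≈ 0.0146
P(Cato | rare-form) = 0.0084/0.1865 ≈ 0.0450
P(Eyre | rare-form) = 0.0264/0.1865 ≈ 0.1416
P(Dunn | rare-form) = 0.0024/0.1865 ≈ 0.0129
P(Bell | rare-form) = 0.02688/0.1865 ≈ 0.1441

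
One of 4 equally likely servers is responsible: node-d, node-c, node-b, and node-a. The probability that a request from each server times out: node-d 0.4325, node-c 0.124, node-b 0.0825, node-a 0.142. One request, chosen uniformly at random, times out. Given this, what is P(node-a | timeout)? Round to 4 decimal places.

Since the prior is uniform, the posterior is proportional to the likelihood:
  node-d: 0.4325
  node-c: 0.124
  node-b: 0.0825
  node-a: 0.142
Total = 0.781.
P(node-a | evidence) = 0.142 / 0.781 ≈ 0.1818.

0.1818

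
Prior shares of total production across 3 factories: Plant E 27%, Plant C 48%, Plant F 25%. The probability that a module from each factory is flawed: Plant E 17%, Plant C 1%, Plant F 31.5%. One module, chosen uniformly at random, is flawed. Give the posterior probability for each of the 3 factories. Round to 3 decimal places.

Plant E 0.355, Plant C 0.037, Plant F 0.608

Prior × likelihood for each hypothesis:
  Plant E: 0.27 × 0.17 = 0.0459
  Plant C: 0.48 × 0.01 = 0.0048
  Plant F: 0.25 × 0.315 = 0.07875
Sum = 0.12945.
P(Plant E | flawed) = 0.0459/0.12945 ≈ 0.355
P(Plant C | flawed) = 0.0048/0.12945 ≈ 0.037
P(Plant F | flawed) = 0.07875/0.12945 ≈ 0.608
(Check: 0.355+0.037+0.608 = 1.000.)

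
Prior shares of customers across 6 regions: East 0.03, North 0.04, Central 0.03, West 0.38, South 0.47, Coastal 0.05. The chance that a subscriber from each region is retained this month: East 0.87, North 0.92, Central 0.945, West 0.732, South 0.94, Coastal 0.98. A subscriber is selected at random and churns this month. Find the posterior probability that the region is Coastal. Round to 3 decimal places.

Taking complements, P(churn | each) = East 0.13, North 0.08, Central 0.055, West 0.268, South 0.06, Coastal 0.02.
By Bayes' rule, posterior ∝ prior × likelihood:
  East: 0.03 × 0.13 = 0.0039
  North: 0.04 × 0.08 = 0.0032
  Central: 0.03 × 0.055 = 0.00165
  West: 0.38 × 0.268 = 0.10184
  South: 0.47 × 0.06 = 0.0282
  Coastal: 0.05 × 0.02 = 0.001
Normalizing constant = 0.13979.
P(Coastal | evidence) = 0.001 / 0.13979 ≈ 0.007.

0.007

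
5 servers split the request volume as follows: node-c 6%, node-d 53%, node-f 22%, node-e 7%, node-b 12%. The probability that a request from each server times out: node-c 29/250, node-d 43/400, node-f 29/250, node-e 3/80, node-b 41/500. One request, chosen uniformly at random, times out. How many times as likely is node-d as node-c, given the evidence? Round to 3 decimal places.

8.186

Unnormalized posteriors (prior × likelihood):
  node-c: 0.06 × 0.116 = 0.00696
  node-d: 0.53 × 0.1075 = 0.056975
  node-f: 0.22 × 0.116 = 0.02552
  node-e: 0.07 × 0.0375 = 0.002625
  node-b: 0.12 × 0.082 = 0.00984
Sum = 0.10192.
The ratio is 0.056975 / 0.00696 (the normalizer cancels) = 8.186.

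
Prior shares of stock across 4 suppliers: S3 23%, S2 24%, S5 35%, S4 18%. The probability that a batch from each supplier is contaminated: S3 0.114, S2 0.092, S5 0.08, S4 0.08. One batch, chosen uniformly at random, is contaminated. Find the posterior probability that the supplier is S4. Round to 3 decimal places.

Compute prior × likelihood for every hypothesis:
  S3: 0.23 × 0.114 = 0.02622
  S2: 0.24 × 0.092 = 0.02208
  S5: 0.35 × 0.08 = 0.028
  S4: 0.18 × 0.08 = 0.0144
Sum = 0.0907.
P(S4 | evidence) = 0.0144 / 0.0907 ≈ 0.159.

0.159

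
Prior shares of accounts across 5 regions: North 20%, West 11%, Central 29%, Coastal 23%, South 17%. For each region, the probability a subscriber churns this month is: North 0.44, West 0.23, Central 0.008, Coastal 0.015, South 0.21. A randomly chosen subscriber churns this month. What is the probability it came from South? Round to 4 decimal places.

0.2307

Unnormalized posteriors (prior × likelihood):
  North: 0.2 × 0.44 = 0.088
  West: 0.11 × 0.23 = 0.0253
  Central: 0.29 × 0.008 = 0.00232
  Coastal: 0.23 × 0.015 = 0.00345
  South: 0.17 × 0.21 = 0.0357
Normalizing constant = 0.15477.
P(South | evidence) = 0.0357 / 0.15477 ≈ 0.2307.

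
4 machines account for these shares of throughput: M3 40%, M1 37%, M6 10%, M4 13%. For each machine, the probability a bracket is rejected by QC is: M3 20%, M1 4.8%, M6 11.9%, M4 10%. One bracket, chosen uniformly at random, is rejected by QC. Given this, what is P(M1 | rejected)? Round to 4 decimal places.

Prior × likelihood for each hypothesis:
  M3: 0.4 × 0.2 = 0.08
  M1: 0.37 × 0.048 = 0.01776
  M6: 0.1 × 0.119 = 0.0119
  M4: 0.13 × 0.1 = 0.013
Total = 0.12266.
P(M1 | evidence) = 0.01776 / 0.12266 ≈ 0.1448.

0.1448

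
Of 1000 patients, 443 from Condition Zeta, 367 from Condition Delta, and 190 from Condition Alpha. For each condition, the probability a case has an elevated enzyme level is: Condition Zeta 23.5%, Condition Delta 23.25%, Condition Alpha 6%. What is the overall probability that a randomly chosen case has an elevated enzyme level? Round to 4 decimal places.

Compute prior × likelihood for every hypothesis:
  Condition Zeta: 0.443 × 0.235 = 0.104105
  Condition Delta: 0.367 × 0.2325 = 0.0853275
  Condition Alpha: 0.19 × 0.06 = 0.0114
P(elevated) = 0.104105 + 0.0853275 + 0.0114 = 0.2008325 → 0.2008.

0.2008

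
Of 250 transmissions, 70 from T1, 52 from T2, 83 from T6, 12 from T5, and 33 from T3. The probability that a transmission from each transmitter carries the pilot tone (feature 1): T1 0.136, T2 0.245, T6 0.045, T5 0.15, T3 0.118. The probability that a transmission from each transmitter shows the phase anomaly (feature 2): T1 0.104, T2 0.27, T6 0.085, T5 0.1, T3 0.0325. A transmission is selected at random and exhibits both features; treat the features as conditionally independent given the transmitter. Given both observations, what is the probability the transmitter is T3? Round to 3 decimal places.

Unnormalized posteriors (prior × likelihood):
  T1: 0.28 × 0.136 × 0.104 = 0.00396032
  T2: 0.208 × 0.245 × 0.27 = 0.0137592
  T6: 0.332 × 0.045 × 0.085 = 0.0012699
  T5: 0.048 × 0.15 × 0.1 = 0.00072
  T3: 0.132 × 0.118 × 0.0325 = 0.00050622
Sum = 0.02021564.
P(T3 | evidence) = 0.00050622 / 0.02021564 ≈ 0.025.

0.025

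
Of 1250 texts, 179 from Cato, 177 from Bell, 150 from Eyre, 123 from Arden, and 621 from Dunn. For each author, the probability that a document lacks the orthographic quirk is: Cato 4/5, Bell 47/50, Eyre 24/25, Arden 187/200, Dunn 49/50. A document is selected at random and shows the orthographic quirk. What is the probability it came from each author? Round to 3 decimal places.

Cato 0.492, Bell 0.146, Eyre 0.082, Arden 0.110, Dunn 0.171

Taking complements, P(quirk | each) = Cato 0.2, Bell 0.06, Eyre 0.04, Arden 0.065, Dunn 0.02.
Prior × likelihood for each hypothesis:
  Cato: 0.1432 × 0.2 = 0.02864
  Bell: 0.1416 × 0.06 = 0.008496
  Eyre: 0.12 × 0.04 = 0.0048
  Arden: 0.0984 × 0.065 = 0.006396
  Dunn: 0.4968 × 0.02 = 0.009936
Normalizing constant = 0.058268.
P(Cato | quirk) = 0.02864/0.058268 ≈ 0.492
P(Bell | quirk) = 0.008496/0.058268 ≈ 0.146
P(Eyre | quirk) = 0.0048/0.058268 ≈ 0.082
P(Arden | quirk) = 0.006396/0.058268 ≈ 0.110
P(Dunn | quirk) = 0.009936/0.058268 ≈ 0.171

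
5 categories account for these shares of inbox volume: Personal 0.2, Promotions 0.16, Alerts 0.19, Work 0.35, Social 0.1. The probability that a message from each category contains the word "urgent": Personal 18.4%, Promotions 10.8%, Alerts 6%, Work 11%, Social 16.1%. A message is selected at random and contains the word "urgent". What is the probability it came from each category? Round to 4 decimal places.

Personal 0.3065, Promotions 0.1439, Alerts 0.0949, Work 0.3206, Social 0.1341

Unnormalized posteriors (prior × likelihood):
  Personal: 0.2 × 0.184 = 0.0368
  Promotions: 0.16 × 0.108 = 0.01728
  Alerts: 0.19 × 0.06 = 0.0114
  Work: 0.35 × 0.11 = 0.0385
  Social: 0.1 × 0.161 = 0.0161
Sum = 0.12008.
P(Personal | urgent-flag) = 0.0368/0.12008 ≈ 0.3065
P(Promotions | urgent-flag) = 0.01728/0.12008 ≈ 0.1439
P(Alerts | urgent-flag) = 0.0114/0.12008 ≈ 0.0949
P(Work | urgent-flag) = 0.0385/0.12008 ≈ 0.3206
P(Social | urgent-flag) = 0.0161/0.12008 ≈ 0.1341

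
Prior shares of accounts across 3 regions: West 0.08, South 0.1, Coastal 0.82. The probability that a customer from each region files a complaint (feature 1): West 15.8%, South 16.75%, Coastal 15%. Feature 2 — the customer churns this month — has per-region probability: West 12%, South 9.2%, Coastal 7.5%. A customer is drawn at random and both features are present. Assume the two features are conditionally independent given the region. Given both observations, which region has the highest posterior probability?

Prior × likelihood for each hypothesis:
  West: 0.08 × 0.158 × 0.12 = 0.0015168
  South: 0.1 × 0.1675 × 0.092 = 0.001541
  Coastal: 0.82 × 0.15 × 0.075 = 0.009225
Normalizing constant = 0.0122828.
Largest term belongs to Coastal, so Coastal is most probable.

Coastal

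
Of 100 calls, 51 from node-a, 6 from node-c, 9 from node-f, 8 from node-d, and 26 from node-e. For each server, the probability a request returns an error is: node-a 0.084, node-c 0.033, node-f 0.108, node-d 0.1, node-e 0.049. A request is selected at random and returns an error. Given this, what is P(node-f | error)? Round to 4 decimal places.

0.1291

Compute prior × likelihood for every hypothesis:
  node-a: 0.51 × 0.084 = 0.04284
  node-c: 0.06 × 0.033 = 0.00198
  node-f: 0.09 × 0.108 = 0.00972
  node-d: 0.08 × 0.1 = 0.008
  node-e: 0.26 × 0.049 = 0.01274
Total = 0.07528.
P(node-f | evidence) = 0.00972 / 0.07528 ≈ 0.1291.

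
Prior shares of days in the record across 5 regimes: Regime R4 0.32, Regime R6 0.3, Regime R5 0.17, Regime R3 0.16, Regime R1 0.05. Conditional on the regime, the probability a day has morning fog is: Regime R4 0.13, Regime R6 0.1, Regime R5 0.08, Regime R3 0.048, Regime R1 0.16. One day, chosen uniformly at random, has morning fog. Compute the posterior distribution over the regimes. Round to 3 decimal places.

Regime R4 0.412, Regime R6 0.297, Regime R5 0.135, Regime R3 0.076, Regime R1 0.079

Unnormalized posteriors (prior × likelihood):
  Regime R4: 0.32 × 0.13 = 0.0416
  Regime R6: 0.3 × 0.1 = 0.03
  Regime R5: 0.17 × 0.08 = 0.0136
  Regime R3: 0.16 × 0.048 = 0.00768
  Regime R1: 0.05 × 0.16 = 0.008
Normalizing constant = 0.10088.
P(Regime R4 | fog) = 0.0416/0.10088 ≈ 0.412
P(Regime R6 | fog) = 0.03/0.10088 ≈ 0.297
P(Regime R5 | fog) = 0.0136/0.10088 ≈ 0.135
P(Regime R3 | fog) = 0.00768/0.10088 ≈ 0.076
P(Regime R1 | fog) = 0.008/0.10088 ≈ 0.079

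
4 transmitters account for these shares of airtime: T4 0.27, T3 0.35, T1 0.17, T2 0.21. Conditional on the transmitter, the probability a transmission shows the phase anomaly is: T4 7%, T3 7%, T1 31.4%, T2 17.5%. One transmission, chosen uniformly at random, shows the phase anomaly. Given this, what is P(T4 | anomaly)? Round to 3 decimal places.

Compute prior × likelihood for every hypothesis:
  T4: 0.27 × 0.07 = 0.0189
  T3: 0.35 × 0.07 = 0.0245
  T1: 0.17 × 0.314 = 0.05338
  T2: 0.21 × 0.175 = 0.03675
Total = 0.13353.
P(T4 | evidence) = 0.0189 / 0.13353 ≈ 0.142.

0.142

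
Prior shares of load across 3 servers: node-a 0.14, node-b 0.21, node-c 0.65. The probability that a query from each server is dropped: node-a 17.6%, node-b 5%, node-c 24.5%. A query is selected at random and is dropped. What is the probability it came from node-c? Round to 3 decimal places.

Unnormalized posteriors (prior × likelihood):
  node-a: 0.14 × 0.176 = 0.02464
  node-b: 0.21 × 0.05 = 0.0105
  node-c: 0.65 × 0.245 = 0.15925
Total = 0.19439.
P(node-c | evidence) = 0.15925 / 0.19439 ≈ 0.819.

0.819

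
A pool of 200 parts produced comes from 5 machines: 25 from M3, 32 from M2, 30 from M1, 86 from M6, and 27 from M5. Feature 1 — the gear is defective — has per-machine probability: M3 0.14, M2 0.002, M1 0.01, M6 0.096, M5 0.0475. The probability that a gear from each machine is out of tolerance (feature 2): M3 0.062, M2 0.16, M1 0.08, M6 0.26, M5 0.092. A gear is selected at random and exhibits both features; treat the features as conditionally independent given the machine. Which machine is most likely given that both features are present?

M6

Unnormalized posteriors (prior × likelihood):
  M3: 0.125 × 0.14 × 0.062 = 0.001085
  M2: 0.16 × 0.002 × 0.16 = 0.0000512
  M1: 0.15 × 0.01 × 0.08 = 0.00012
  M6: 0.43 × 0.096 × 0.26 = 0.0107328
  M5: 0.135 × 0.0475 × 0.092 = 0.00058995
Normalizing constant = 0.01257895.
Largest term belongs to M6, so M6 is most probable.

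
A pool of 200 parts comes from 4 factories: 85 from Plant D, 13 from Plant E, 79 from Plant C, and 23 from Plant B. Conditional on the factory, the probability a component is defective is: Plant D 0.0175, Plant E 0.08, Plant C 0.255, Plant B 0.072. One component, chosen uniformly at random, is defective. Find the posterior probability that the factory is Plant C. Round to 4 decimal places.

Prior × likelihood for each hypothesis:
  Plant D: 0.425 × 0.0175 = 0.0074375
  Plant E: 0.065 × 0.08 = 0.0052
  Plant C: 0.395 × 0.255 = 0.100725
  Plant B: 0.115 × 0.072 = 0.00828
Normalizing constant = 0.1216425.
P(Plant C | evidence) = 0.100725 / 0.1216425 ≈ 0.8280.

0.8280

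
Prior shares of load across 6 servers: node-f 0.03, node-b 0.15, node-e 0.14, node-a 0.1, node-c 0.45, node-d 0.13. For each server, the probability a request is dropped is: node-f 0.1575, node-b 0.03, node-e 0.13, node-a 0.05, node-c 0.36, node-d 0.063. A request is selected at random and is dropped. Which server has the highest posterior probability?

Unnormalized posteriors (prior × likelihood):
  node-f: 0.03 × 0.1575 = 0.004725
  node-b: 0.15 × 0.03 = 0.0045
  node-e: 0.14 × 0.13 = 0.0182
  node-a: 0.1 × 0.05 = 0.005
  node-c: 0.45 × 0.36 = 0.162
  node-d: 0.13 × 0.063 = 0.00819
Sum = 0.202615.
Largest term belongs to node-c, so node-c is most probable.

node-c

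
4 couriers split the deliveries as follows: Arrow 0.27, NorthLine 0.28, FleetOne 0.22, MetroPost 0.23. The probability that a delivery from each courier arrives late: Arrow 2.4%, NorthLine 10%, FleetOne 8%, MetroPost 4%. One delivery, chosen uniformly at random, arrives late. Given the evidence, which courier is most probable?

NorthLine

Unnormalized posteriors (prior × likelihood):
  Arrow: 0.27 × 0.024 = 0.00648
  NorthLine: 0.28 × 0.1 = 0.028
  FleetOne: 0.22 × 0.08 = 0.0176
  MetroPost: 0.23 × 0.04 = 0.0092
Normalizing constant = 0.06128.
Largest term belongs to NorthLine, so NorthLine is most probable.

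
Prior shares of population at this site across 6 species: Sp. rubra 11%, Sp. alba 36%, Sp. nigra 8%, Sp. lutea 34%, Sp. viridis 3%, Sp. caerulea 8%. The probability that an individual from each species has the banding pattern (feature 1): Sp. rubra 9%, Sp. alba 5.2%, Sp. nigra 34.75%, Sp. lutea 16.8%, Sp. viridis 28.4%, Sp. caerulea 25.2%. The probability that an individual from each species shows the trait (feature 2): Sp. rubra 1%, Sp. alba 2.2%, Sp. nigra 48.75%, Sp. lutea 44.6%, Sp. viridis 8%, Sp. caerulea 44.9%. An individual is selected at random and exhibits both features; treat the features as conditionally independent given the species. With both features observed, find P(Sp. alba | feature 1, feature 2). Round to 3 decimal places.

Unnormalized posteriors (prior × likelihood):
  Sp. rubra: 0.11 × 0.09 × 0.01 = 0.000099
  Sp. alba: 0.36 × 0.052 × 0.022 = 0.00041184
  Sp. nigra: 0.08 × 0.3475 × 0.4875 = 0.0135525
  Sp. lutea: 0.34 × 0.168 × 0.446 = 0.02547552
  Sp. viridis: 0.03 × 0.284 × 0.08 = 0.0006816
  Sp. caerulea: 0.08 × 0.252 × 0.449 = 0.00905184
Normalizing constant = 0.0492723.
P(Sp. alba | evidence) = 0.00041184 / 0.0492723 ≈ 0.008.

0.008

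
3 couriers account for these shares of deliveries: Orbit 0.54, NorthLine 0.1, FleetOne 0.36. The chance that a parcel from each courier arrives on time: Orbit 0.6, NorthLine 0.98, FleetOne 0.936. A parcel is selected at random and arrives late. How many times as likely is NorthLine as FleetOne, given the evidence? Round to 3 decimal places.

Taking complements, P(late | each) = Orbit 0.4, NorthLine 0.02, FleetOne 0.064.
By Bayes' rule, posterior ∝ prior × likelihood:
  Orbit: 0.54 × 0.4 = 0.216
  NorthLine: 0.1 × 0.02 = 0.002
  FleetOne: 0.36 × 0.064 = 0.02304
Sum = 0.24104.
The ratio is 0.002 / 0.02304 (the normalizer cancels) = 0.087.

0.087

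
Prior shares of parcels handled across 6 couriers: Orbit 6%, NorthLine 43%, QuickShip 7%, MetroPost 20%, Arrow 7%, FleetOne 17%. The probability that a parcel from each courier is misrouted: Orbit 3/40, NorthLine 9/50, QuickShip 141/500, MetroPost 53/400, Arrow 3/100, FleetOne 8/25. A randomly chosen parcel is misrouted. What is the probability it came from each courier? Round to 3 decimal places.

Prior × likelihood for each hypothesis:
  Orbit: 0.06 × 0.075 = 0.0045
  NorthLine: 0.43 × 0.18 = 0.0774
  QuickShip: 0.07 × 0.282 = 0.01974
  MetroPost: 0.2 × 0.1325 = 0.0265
  Arrow: 0.07 × 0.03 = 0.0021
  FleetOne: 0.17 × 0.32 = 0.0544
Total = 0.18464.
P(Orbit | misrouted) = 0.0045/0.18464 ≈ 0.024
P(NorthLine | misrouted) = 0.0774/0.18464 ≈ 0.419
P(QuickShip | misrouted) = 0.01974/0.18464 ≈ 0.107
P(MetroPost | misrouted) = 0.0265/0.18464 ≈ 0.144
P(Arrow | misrouted) = 0.0021/0.18464 ≈ 0.011
P(FleetOne | misrouted) = 0.0544/0.18464 ≈ 0.295

Orbit 0.024, NorthLine 0.419, QuickShip 0.107, MetroPost 0.144, Arrow 0.011, FleetOne 0.295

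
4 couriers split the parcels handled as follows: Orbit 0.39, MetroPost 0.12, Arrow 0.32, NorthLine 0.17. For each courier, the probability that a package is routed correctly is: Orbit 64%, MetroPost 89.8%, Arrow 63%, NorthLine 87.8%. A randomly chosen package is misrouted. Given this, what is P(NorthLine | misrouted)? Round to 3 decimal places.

Taking complements, P(misrouted | each) = Orbit 0.36, MetroPost 0.102, Arrow 0.37, NorthLine 0.122.
By Bayes' rule, posterior ∝ prior × likelihood:
  Orbit: 0.39 × 0.36 = 0.1404
  MetroPost: 0.12 × 0.102 = 0.01224
  Arrow: 0.32 × 0.37 = 0.1184
  NorthLine: 0.17 × 0.122 = 0.02074
Normalizing constant = 0.29178.
P(NorthLine | evidence) = 0.02074 / 0.29178 ≈ 0.071.

0.071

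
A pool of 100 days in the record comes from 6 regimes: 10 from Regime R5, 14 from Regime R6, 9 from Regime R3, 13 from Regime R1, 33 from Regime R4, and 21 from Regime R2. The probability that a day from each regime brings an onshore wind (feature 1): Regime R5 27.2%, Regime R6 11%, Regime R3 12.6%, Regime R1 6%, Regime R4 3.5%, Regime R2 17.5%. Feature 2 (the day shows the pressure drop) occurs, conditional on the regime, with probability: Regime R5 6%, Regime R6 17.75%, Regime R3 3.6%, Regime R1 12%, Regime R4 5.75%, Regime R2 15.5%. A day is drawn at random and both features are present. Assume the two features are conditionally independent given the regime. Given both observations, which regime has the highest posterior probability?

Regime R2

Compute prior × likelihood for every hypothesis:
  Regime R5: 0.1 × 0.272 × 0.06 = 0.001632
  Regime R6: 0.14 × 0.11 × 0.1775 = 0.0027335
  Regime R3: 0.09 × 0.126 × 0.036 = 0.00040824
  Regime R1: 0.13 × 0.06 × 0.12 = 0.000936
  Regime R4: 0.33 × 0.035 × 0.0575 = 0.000664125
  Regime R2: 0.21 × 0.175 × 0.155 = 0.00569625
Total = 0.012070115.
Largest term belongs to Regime R2, so Regime R2 is most probable.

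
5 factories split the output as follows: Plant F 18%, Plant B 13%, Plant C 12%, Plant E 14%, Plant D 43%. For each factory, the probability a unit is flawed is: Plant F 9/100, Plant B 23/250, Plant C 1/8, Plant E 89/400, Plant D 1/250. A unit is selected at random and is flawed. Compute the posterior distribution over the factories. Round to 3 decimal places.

Prior × likelihood for each hypothesis:
  Plant F: 0.18 × 0.09 = 0.0162
  Plant B: 0.13 × 0.092 = 0.01196
  Plant C: 0.12 × 0.125 = 0.015
  Plant E: 0.14 × 0.2225 = 0.03115
  Plant D: 0.43 × 0.004 = 0.00172
Sum = 0.07603.
P(Plant F | flawed) = 0.0162/0.07603 ≈ 0.213
P(Plant B | flawed) = 0.01196/0.07603 ≈ 0.157
P(Plant C | flawed) = 0.015/0.07603 ≈ 0.197
P(Plant E | flawed) = 0.03115/0.07603 ≈ 0.410
P(Plant D | flawed) = 0.00172/0.07603 ≈ 0.023

Plant F 0.213, Plant B 0.157, Plant C 0.197, Plant E 0.410, Plant D 0.023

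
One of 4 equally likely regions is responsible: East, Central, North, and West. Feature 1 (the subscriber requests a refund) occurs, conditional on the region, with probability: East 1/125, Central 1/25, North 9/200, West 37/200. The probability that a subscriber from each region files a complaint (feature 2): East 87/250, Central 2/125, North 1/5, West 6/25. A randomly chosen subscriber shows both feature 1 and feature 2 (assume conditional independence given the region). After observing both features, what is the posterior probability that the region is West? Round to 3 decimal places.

0.781

Since the prior is uniform, the posterior is proportional to the likelihood:
  East: 0.008 × 0.348 = 0.002784
  Central: 0.04 × 0.016 = 0.00064
  North: 0.045 × 0.2 = 0.009
  West: 0.185 × 0.24 = 0.0444
Sum = 0.056824.
P(West | evidence) = 0.0444 / 0.056824 ≈ 0.781.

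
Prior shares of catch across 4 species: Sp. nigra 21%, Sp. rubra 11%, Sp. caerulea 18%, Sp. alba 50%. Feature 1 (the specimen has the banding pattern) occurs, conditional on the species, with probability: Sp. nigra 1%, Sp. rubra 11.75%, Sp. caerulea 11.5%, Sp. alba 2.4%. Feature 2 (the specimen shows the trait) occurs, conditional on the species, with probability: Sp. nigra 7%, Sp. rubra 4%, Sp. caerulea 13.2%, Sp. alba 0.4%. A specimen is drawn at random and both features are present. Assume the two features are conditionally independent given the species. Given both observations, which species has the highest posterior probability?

Compute prior × likelihood for every hypothesis:
  Sp. nigra: 0.21 × 0.01 × 0.07 = 0.000147
  Sp. rubra: 0.11 × 0.1175 × 0.04 = 0.000517
  Sp. caerulea: 0.18 × 0.115 × 0.132 = 0.0027324
  Sp. alba: 0.5 × 0.024 × 0.004 = 0.000048
Total = 0.0034444.
Largest term belongs to Sp. caerulea, so Sp. caerulea is most probable.

Sp. caerulea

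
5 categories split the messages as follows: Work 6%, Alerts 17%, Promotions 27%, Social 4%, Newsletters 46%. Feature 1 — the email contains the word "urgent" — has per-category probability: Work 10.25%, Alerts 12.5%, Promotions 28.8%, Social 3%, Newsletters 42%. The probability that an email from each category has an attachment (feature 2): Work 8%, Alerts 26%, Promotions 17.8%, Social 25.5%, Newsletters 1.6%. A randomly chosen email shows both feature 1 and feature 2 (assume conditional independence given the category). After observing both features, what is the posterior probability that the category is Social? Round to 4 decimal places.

By Bayes' rule, posterior ∝ prior × likelihood:
  Work: 0.06 × 0.1025 × 0.08 = 0.000492
  Alerts: 0.17 × 0.125 × 0.26 = 0.005525
  Promotions: 0.27 × 0.288 × 0.178 = 0.01384128
  Social: 0.04 × 0.03 × 0.255 = 0.000306
  Newsletters: 0.46 × 0.42 × 0.016 = 0.0030912
Total = 0.02325548.
P(Social | evidence) = 0.000306 / 0.02325548 ≈ 0.0132.

0.0132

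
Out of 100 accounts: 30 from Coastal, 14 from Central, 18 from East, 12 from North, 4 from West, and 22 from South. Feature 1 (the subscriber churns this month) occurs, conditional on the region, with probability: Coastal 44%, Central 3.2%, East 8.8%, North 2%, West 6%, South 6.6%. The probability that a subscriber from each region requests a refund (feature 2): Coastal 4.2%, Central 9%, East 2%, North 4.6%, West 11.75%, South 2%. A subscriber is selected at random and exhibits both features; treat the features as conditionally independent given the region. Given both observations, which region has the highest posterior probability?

Coastal

Compute prior × likelihood for every hypothesis:
  Coastal: 0.3 × 0.44 × 0.042 = 0.005544
  Central: 0.14 × 0.032 × 0.09 = 0.0004032
  East: 0.18 × 0.088 × 0.02 = 0.0003168
  North: 0.12 × 0.02 × 0.046 = 0.0001104
  West: 0.04 × 0.06 × 0.1175 = 0.000282
  South: 0.22 × 0.066 × 0.02 = 0.0002904
Sum = 0.0069468.
Largest term belongs to Coastal, so Coastal is most probable.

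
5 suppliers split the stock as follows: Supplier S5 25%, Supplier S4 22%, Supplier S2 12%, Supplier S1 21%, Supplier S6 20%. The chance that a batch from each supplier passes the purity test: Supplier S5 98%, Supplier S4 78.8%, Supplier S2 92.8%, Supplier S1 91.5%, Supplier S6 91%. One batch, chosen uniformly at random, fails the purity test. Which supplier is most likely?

Taking complements, P(off-spec | each) = Supplier S5 0.02, Supplier S4 0.212, Supplier S2 0.072, Supplier S1 0.085, Supplier S6 0.09.
Compute prior × likelihood for every hypothesis:
  Supplier S5: 0.25 × 0.02 = 0.005
  Supplier S4: 0.22 × 0.212 = 0.04664
  Supplier S2: 0.12 × 0.072 = 0.00864
  Supplier S1: 0.21 × 0.085 = 0.01785
  Supplier S6: 0.2 × 0.09 = 0.018
Sum = 0.09613.
Largest term belongs to Supplier S4, so Supplier S4 is most probable.

Supplier S4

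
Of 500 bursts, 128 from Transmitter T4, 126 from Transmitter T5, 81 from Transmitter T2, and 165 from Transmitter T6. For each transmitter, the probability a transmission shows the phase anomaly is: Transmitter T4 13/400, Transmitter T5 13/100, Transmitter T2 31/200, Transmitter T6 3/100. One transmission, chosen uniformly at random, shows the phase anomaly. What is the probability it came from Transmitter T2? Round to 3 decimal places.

0.330

Prior × likelihood for each hypothesis:
  Transmitter T4: 0.256 × 0.0325 = 0.00832
  Transmitter T5: 0.252 × 0.13 = 0.03276
  Transmitter T2: 0.162 × 0.155 = 0.02511
  Transmitter T6: 0.33 × 0.03 = 0.0099
Total = 0.07609.
P(Transmitter T2 | evidence) = 0.02511 / 0.07609 ≈ 0.330.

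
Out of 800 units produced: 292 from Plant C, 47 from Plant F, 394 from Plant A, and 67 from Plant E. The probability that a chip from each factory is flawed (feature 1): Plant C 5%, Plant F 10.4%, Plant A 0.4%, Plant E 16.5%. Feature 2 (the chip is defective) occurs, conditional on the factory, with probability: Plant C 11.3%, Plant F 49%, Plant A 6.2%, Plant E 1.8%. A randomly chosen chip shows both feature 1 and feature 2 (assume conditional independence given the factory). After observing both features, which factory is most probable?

Plant F

By Bayes' rule, posterior ∝ prior × likelihood:
  Plant C: 0.365 × 0.05 × 0.113 = 0.00206225
  Plant F: 0.05875 × 0.104 × 0.49 = 0.0029939
  Plant A: 0.4925 × 0.004 × 0.062 = 0.00012214
  Plant E: 0.08375 × 0.165 × 0.018 = 0.0002487375
Total = 0.0054270275.
Largest term belongs to Plant F, so Plant F is most probable.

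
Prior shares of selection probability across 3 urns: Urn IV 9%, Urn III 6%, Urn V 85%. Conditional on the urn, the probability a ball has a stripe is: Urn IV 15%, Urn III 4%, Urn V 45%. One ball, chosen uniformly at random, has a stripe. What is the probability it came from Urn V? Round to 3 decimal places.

Unnormalized posteriors (prior × likelihood):
  Urn IV: 0.09 × 0.15 = 0.0135
  Urn III: 0.06 × 0.04 = 0.0024
  Urn V: 0.85 × 0.45 = 0.3825
Sum = 0.3984.
P(Urn V | evidence) = 0.3825 / 0.3984 ≈ 0.960.

0.960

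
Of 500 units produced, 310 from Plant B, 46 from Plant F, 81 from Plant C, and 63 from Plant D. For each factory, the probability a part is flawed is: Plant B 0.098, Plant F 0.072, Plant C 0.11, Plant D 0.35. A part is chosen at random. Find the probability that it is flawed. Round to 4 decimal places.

Unnormalized posteriors (prior × likelihood):
  Plant B: 0.62 × 0.098 = 0.06076
  Plant F: 0.092 × 0.072 = 0.006624
  Plant C: 0.162 × 0.11 = 0.01782
  Plant D: 0.126 × 0.35 = 0.0441
P(flawed) = 0.06076 + 0.006624 + 0.01782 + 0.0441 = 0.129304 → 0.1293.

0.1293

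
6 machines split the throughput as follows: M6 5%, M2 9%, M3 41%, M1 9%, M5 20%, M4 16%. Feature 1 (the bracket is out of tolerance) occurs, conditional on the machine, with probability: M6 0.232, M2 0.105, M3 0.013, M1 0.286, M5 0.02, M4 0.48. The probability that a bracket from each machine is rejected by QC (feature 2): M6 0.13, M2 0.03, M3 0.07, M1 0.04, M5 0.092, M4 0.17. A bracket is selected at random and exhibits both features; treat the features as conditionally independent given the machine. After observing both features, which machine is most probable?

By Bayes' rule, posterior ∝ prior × likelihood:
  M6: 0.05 × 0.232 × 0.13 = 0.001508
  M2: 0.09 × 0.105 × 0.03 = 0.0002835
  M3: 0.41 × 0.013 × 0.07 = 0.0003731
  M1: 0.09 × 0.286 × 0.04 = 0.0010296
  M5: 0.2 × 0.02 × 0.092 = 0.000368
  M4: 0.16 × 0.48 × 0.17 = 0.013056
Normalizing constant = 0.0166182.
Largest term belongs to M4, so M4 is most probable.

M4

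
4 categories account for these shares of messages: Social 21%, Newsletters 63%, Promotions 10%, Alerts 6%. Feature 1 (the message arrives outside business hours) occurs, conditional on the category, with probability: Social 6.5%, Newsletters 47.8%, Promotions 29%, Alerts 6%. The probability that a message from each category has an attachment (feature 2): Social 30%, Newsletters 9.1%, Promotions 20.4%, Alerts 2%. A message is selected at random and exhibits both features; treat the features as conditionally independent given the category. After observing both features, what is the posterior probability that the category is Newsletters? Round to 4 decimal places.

Unnormalized posteriors (prior × likelihood):
  Social: 0.21 × 0.065 × 0.3 = 0.004095
  Newsletters: 0.63 × 0.478 × 0.091 = 0.02740374
  Promotions: 0.1 × 0.29 × 0.204 = 0.005916
  Alerts: 0.06 × 0.06 × 0.02 = 0.000072
Normalizing constant = 0.03748674.
P(Newsletters | evidence) = 0.02740374 / 0.03748674 ≈ 0.7310.

0.7310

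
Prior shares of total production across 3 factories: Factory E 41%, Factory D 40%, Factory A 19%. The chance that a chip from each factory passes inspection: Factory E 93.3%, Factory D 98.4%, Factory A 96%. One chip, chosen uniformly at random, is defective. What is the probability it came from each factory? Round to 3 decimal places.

Taking complements, P(defective | each) = Factory E 0.067, Factory D 0.016, Factory A 0.04.
By Bayes' rule, posterior ∝ prior × likelihood:
  Factory E: 0.41 × 0.067 = 0.02747
  Factory D: 0.4 × 0.016 = 0.0064
  Factory A: 0.19 × 0.04 = 0.0076
Normalizing constant = 0.04147.
P(Factory E | defective) = 0.02747/0.04147 ≈ 0.662
P(Factory D | defective) = 0.0064/0.04147 ≈ 0.154
P(Factory A | defective) = 0.0076/0.04147 ≈ 0.183

Factory E 0.662, Factory D 0.154, Factory A 0.183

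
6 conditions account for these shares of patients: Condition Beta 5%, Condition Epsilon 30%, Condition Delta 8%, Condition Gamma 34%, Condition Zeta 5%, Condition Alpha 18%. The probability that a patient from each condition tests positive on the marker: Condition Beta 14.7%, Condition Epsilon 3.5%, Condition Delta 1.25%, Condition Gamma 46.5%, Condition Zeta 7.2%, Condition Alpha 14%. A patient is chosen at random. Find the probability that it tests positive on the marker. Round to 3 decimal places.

By Bayes' rule, posterior ∝ prior × likelihood:
  Condition Beta: 0.05 × 0.147 = 0.00735
  Condition Epsilon: 0.3 × 0.035 = 0.0105
  Condition Delta: 0.08 × 0.0125 = 0.001
  Condition Gamma: 0.34 × 0.465 = 0.1581
  Condition Zeta: 0.05 × 0.072 = 0.0036
  Condition Alpha: 0.18 × 0.14 = 0.0252
P(marker-positive) = 0.00735 + 0.0105 + 0.001 + 0.1581 + 0.0036 + 0.0252 = 0.20575 → 0.206.

0.206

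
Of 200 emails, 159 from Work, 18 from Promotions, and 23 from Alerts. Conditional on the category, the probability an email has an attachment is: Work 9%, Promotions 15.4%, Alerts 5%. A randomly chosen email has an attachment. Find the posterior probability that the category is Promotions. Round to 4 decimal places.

Prior × likelihood for each hypothesis:
  Work: 0.795 × 0.09 = 0.07155
  Promotions: 0.09 × 0.154 = 0.01386
  Alerts: 0.115 × 0.05 = 0.00575
Total = 0.09116.
P(Promotions | evidence) = 0.01386 / 0.09116 ≈ 0.1520.

0.1520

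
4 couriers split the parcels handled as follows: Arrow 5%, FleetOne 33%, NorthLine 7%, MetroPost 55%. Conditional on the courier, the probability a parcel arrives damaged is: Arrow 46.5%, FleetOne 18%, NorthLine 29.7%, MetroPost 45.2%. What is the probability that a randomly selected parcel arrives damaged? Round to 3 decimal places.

0.352

Prior × likelihood for each hypothesis:
  Arrow: 0.05 × 0.465 = 0.02325
  FleetOne: 0.33 × 0.18 = 0.0594
  NorthLine: 0.07 × 0.297 = 0.02079
  MetroPost: 0.55 × 0.452 = 0.2486
P(damaged) = 0.02325 + 0.0594 + 0.02079 + 0.2486 = 0.35204 → 0.352.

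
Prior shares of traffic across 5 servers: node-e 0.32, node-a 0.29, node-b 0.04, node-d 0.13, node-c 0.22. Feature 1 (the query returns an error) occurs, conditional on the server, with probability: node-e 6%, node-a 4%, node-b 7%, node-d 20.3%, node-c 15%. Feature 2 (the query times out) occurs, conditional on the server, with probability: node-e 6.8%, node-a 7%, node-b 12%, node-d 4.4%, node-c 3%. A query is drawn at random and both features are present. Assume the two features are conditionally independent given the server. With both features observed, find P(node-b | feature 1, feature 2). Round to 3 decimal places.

0.073

Compute prior × likelihood for every hypothesis:
  node-e: 0.32 × 0.06 × 0.068 = 0.0013056
  node-a: 0.29 × 0.04 × 0.07 = 0.000812
  node-b: 0.04 × 0.07 × 0.12 = 0.000336
  node-d: 0.13 × 0.203 × 0.044 = 0.00116116
  node-c: 0.22 × 0.15 × 0.03 = 0.00099
Normalizing constant = 0.00460476.
P(node-b | evidence) = 0.000336 / 0.00460476 ≈ 0.073.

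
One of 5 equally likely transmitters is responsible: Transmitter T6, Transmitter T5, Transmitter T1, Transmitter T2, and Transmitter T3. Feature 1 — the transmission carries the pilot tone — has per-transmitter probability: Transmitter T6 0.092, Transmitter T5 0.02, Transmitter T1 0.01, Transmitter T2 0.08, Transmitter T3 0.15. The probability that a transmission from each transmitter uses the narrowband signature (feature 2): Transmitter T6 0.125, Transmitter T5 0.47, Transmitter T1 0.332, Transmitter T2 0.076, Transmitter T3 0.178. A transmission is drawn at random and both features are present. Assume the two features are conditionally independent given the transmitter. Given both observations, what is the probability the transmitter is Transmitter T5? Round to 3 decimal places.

Since the prior is uniform, the posterior is proportional to the likelihood:
  Transmitter T6: 0.092 × 0.125 = 0.0115
  Transmitter T5: 0.02 × 0.47 = 0.0094
  Transmitter T1: 0.01 × 0.332 = 0.00332
  Transmitter T2: 0.08 × 0.076 = 0.00608
  Transmitter T3: 0.15 × 0.178 = 0.0267
Sum = 0.057.
P(Transmitter T5 | evidence) = 0.0094 / 0.057 ≈ 0.165.

0.165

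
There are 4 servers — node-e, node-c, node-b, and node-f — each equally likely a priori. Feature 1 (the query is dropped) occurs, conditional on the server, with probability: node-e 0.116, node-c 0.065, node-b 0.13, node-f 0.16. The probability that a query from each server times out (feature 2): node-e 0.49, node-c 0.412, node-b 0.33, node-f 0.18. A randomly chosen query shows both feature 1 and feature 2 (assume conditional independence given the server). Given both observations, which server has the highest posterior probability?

With a uniform prior (1/4 each), posterior ∝ likelihood:
  node-e: 0.116 × 0.49 = 0.05684
  node-c: 0.065 × 0.412 = 0.02678
  node-b: 0.13 × 0.33 = 0.0429
  node-f: 0.16 × 0.18 = 0.0288
Total = 0.15532.
Largest term belongs to node-e, so node-e is most probable.

node-e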